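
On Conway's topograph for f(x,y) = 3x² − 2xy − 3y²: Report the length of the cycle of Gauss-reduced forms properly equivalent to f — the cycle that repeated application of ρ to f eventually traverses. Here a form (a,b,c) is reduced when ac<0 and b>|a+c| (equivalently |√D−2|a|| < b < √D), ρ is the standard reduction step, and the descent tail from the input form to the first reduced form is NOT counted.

D = 40, ⌊√D⌋ = 6
descent: ρ → (-3,2,3)  [lands on river]
river: ρ → (3,4,-2)
river: ρ → (-2,4,3)
river: ρ → (3,2,-3)
river: ρ → (-3,4,2)
river: ρ → (2,4,-3)
ρ-cycle length = 6 (tail of 1 descent step not counted)

6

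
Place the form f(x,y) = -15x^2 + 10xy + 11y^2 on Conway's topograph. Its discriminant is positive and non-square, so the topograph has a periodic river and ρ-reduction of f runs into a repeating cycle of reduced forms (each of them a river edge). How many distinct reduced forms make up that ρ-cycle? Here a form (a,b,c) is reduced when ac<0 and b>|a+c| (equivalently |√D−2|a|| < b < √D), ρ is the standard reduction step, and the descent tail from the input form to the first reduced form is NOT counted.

D = 760, ⌊√D⌋ = 27
river: ρ → (11,12,-14)
river: ρ → (-14,16,9)
river: ρ → (9,20,-10)
river: ρ → (-10,20,9)
river: ρ → (9,16,-14)
river: ρ → (-14,12,11)
river: ρ → (11,10,-15)
river: ρ → (-15,20,6)
river: ρ → (6,16,-21)
river: ρ → (-21,26,1)
river: ρ → (1,26,-21)
river: ρ → (-21,16,6)
river: ρ → (6,20,-15)
river: ρ → (-15,10,11)
ρ-cycle length = 14 (tail of 0 descent steps not counted)

14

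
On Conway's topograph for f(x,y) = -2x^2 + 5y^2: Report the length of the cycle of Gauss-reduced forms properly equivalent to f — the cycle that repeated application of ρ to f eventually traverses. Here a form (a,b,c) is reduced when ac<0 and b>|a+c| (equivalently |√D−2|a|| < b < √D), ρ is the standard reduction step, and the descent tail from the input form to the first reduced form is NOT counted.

D = 40, ⌊√D⌋ = 6
descent: ρ → (5,0,-2)
descent: ρ → (-2,4,3)  [lands on river]
river: ρ → (3,2,-3)
river: ρ → (-3,4,2)
river: ρ → (2,4,-3)
river: ρ → (-3,2,3)
river: ρ → (3,4,-2)
ρ-cycle length = 6 (tail of 2 descent steps not counted)

6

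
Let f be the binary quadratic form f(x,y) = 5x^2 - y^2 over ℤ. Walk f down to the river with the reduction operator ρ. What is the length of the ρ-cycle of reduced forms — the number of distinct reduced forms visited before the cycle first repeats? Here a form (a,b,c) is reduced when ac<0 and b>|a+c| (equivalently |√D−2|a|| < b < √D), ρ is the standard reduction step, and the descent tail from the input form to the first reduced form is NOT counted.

D = 20, ⌊√D⌋ = 4
descent: ρ → (-1,4,1)  [lands on river]
river: ρ → (1,4,-1)
ρ-cycle length = 2 (tail of 1 descent step not counted)

2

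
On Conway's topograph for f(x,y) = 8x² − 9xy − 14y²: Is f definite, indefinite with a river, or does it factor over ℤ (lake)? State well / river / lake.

D = b²−4ac = (-9)² − 4·8·(-14) = 529
D = 23² is a perfect square ⇒ form factors over ℤ ⇒ lakes

lake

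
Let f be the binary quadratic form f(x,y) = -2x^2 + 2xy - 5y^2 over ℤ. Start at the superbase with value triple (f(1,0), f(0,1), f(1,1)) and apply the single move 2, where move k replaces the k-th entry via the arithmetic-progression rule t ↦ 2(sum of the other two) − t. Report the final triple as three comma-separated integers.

start (-2,-5,-5) = (f(1,0),f(0,1),f(1,1))
replace slot 2: 2·((-2)+(-5)) − (-5) = -9 → (-2,-9,-5)

-2,-9,-5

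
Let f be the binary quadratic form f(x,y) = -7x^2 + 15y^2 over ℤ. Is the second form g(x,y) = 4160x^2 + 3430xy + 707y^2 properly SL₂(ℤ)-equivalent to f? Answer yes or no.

D₁ = 420, D₂ = 420
river cycle of f (length 4): (-7, 14, 8), (8, 18, -3), (-3, 18, 8), (8, 14, -7)
river cycle of g (length 4): (-7, 14, 8), (8, 18, -3), (-3, 18, 8), (8, 14, -7)
cycles coincide ⇒ equivalent

yes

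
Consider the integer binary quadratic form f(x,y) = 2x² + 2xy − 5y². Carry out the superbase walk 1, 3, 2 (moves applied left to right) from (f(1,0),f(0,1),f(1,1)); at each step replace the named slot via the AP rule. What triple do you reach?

start (2,-5,-1) = (f(1,0),f(0,1),f(1,1))
replace slot 1: 2·((-5)+(-1)) − 2 = -14 → (-14,-5,-1)
replace slot 3: 2·((-14)+(-5)) − (-1) = -37 → (-14,-5,-37)
replace slot 2: 2·((-14)+(-37)) − (-5) = -97 → (-14,-97,-37)

-14,-97,-37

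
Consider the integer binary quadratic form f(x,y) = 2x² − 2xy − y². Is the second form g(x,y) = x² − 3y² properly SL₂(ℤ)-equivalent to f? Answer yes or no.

D₁ = 12, D₂ = 12
river cycle of f (length 2): (-1, 2, 2), (2, 2, -1)
river cycle of g (length 2): (1, 2, -2), (-2, 2, 1)
cycles differ ⇒ inequivalent

no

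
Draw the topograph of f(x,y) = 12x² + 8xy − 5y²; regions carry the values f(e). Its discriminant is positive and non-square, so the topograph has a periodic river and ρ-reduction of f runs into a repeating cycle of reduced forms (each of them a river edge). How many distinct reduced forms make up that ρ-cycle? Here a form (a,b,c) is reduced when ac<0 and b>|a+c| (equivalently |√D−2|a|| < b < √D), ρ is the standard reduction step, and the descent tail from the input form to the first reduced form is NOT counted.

D = 304, ⌊√D⌋ = 17
river: ρ → (-5,12,8)
river: ρ → (8,4,-9)
river: ρ → (-9,14,3)
river: ρ → (3,16,-4)
river: ρ → (-4,16,3)
river: ρ → (3,14,-9)
river: ρ → (-9,4,8)
river: ρ → (8,12,-5)
river: ρ → (-5,8,12)
river: ρ → (12,16,-1)
river: ρ → (-1,16,12)
river: ρ → (12,8,-5)
ρ-cycle length = 12 (tail of 0 descent steps not counted)

12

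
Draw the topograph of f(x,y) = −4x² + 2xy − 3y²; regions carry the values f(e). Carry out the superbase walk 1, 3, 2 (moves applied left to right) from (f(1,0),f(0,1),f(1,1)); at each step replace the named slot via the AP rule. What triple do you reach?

start (-4,-3,-5) = (f(1,0),f(0,1),f(1,1))
replace slot 1: 2·((-3)+(-5)) − (-4) = -12 → (-12,-3,-5)
replace slot 3: 2·((-12)+(-3)) − (-5) = -25 → (-12,-3,-25)
replace slot 2: 2·((-12)+(-25)) − (-3) = -71 → (-12,-71,-25)

-12,-71,-25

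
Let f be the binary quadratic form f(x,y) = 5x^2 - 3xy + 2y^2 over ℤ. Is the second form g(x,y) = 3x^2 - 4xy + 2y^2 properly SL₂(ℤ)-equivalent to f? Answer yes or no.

D₁ = -31, D₂ = -8
discriminants differ ⇒ not SL₂(ℤ)-equivalent

no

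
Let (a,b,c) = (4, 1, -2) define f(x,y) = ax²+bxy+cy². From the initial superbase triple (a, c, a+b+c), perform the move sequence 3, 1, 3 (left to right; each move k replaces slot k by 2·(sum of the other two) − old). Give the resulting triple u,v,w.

start (4,-2,3) = (f(1,0),f(0,1),f(1,1))
replace slot 3: 2·(4+(-2)) − 3 = 1 → (4,-2,1)
replace slot 1: 2·((-2)+1) − 4 = -6 → (-6,-2,1)
replace slot 3: 2·((-6)+(-2)) − 1 = -17 → (-6,-2,-17)

-6,-2,-17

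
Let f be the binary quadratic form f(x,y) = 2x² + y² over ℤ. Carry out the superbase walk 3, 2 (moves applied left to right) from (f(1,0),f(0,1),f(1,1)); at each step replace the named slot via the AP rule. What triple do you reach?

start (2,1,3) = (f(1,0),f(0,1),f(1,1))
replace slot 3: 2·(2+1) − 3 = 3 → (2,1,3)
replace slot 2: 2·(2+3) − 1 = 9 → (2,9,3)

2,9,3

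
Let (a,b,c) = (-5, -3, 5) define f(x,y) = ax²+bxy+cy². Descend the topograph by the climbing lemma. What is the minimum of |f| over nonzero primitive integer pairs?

descent: ρ → (5,3,-5)  [lands on river]
river: ρ → (-5,7,3)
river: ρ → (3,5,-7)
river: ρ → (-7,9,1)
river: ρ → (1,9,-7)
river: ρ → (-7,5,3)
river: ρ → (3,7,-5)
river: ρ → (-5,3,5)
river: ρ → (5,7,-3)
river: ρ → (-3,5,7)
river: ρ → (7,9,-1)
river: ρ → (-1,9,7)
river: ρ → (7,5,-3)
river: ρ → (-3,7,5)
closes: descent 1, river 14
min |a| on river = 1

1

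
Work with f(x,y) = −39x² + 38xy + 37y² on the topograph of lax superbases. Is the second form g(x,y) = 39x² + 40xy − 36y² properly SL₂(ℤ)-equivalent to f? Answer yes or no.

D₁ = 7216, D₂ = 7216
river cycle of f (length 36): (37, 36, -40), (-40, 44, 33), (33, 22, -51), (-51, 80, 4), (4, 80, -51), (-51, 22, 33), (33, 44, -40), (-40, 36, 37), (37, 38, -39), (-39, 40, 36), … (26 more)
river cycle of g (length 36): (-36, 32, 43), (43, 54, -25), (-25, 46, 51), (51, 56, -20), (-20, 64, 39), (39, 14, -45), (-45, 76, 8), (8, 84, -5), (-5, 76, 72), (72, 68, -9), … (26 more)
cycles differ ⇒ inequivalent

no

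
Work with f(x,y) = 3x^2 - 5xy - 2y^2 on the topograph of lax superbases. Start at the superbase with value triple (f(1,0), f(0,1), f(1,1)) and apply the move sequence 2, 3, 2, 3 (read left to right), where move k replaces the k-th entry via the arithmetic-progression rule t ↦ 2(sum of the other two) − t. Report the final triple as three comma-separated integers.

start (3,-2,-4) = (f(1,0),f(0,1),f(1,1))
replace slot 2: 2·(3+(-4)) − (-2) = 0 → (3,0,-4)
replace slot 3: 2·(3+0) − (-4) = 10 → (3,0,10)
replace slot 2: 2·(3+10) − 0 = 26 → (3,26,10)
replace slot 3: 2·(3+26) − 10 = 48 → (3,26,48)

3,26,48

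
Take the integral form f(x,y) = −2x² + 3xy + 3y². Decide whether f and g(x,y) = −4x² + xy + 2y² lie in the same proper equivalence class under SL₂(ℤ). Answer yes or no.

D₁ = 33, D₂ = 33
river cycle of f (length 4): (3, 3, -2), (-2, 5, 1), (1, 5, -2), (-2, 3, 3)
river cycle of g (length 4): (2, 3, -3), (-3, 3, 2), (2, 5, -1), (-1, 5, 2)
cycles differ ⇒ inequivalent

no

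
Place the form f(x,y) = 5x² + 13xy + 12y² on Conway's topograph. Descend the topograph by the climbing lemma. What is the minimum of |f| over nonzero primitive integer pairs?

translate: b→3 (≡13 mod 10), so (5,13,12)→(5,3,4)
flip: (5,3,4)→(4,-3,5)
reduced (well bottom): (4,-3,5) with a≤c, −a<b≤a
well minimum = a = 4

4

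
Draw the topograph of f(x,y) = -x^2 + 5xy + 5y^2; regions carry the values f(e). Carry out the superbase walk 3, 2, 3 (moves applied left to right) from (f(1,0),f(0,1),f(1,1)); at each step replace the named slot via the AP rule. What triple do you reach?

start (-1,5,9) = (f(1,0),f(0,1),f(1,1))
replace slot 3: 2·((-1)+5) − 9 = -1 → (-1,5,-1)
replace slot 2: 2·((-1)+(-1)) − 5 = -9 → (-1,-9,-1)
replace slot 3: 2·((-1)+(-9)) − (-1) = -19 → (-1,-9,-19)

-1,-9,-19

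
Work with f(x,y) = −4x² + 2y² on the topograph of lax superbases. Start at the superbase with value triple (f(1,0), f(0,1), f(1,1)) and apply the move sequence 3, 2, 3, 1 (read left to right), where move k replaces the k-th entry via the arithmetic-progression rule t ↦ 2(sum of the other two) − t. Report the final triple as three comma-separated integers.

start (-4,2,-2) = (f(1,0),f(0,1),f(1,1))
replace slot 3: 2·((-4)+2) − (-2) = -2 → (-4,2,-2)
replace slot 2: 2·((-4)+(-2)) − 2 = -14 → (-4,-14,-2)
replace slot 3: 2·((-4)+(-14)) − (-2) = -34 → (-4,-14,-34)
replace slot 1: 2·((-14)+(-34)) − (-4) = -92 → (-92,-14,-34)

-92,-14,-34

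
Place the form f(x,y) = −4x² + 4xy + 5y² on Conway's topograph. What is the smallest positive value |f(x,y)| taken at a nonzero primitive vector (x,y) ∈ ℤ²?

river: ρ → (5,6,-3)
river: ρ → (-3,6,5)
river: ρ → (5,4,-4)
river: ρ → (-4,4,5)
closes: descent 0, river 4
min |a| on river = 3

3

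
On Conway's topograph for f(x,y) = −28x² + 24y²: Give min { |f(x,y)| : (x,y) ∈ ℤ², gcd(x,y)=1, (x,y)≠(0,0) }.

descent: ρ → (24,48,-4)  [lands on river]
river: ρ → (-4,48,24)
closes: descent 1, river 2
min |a| on river = 4

4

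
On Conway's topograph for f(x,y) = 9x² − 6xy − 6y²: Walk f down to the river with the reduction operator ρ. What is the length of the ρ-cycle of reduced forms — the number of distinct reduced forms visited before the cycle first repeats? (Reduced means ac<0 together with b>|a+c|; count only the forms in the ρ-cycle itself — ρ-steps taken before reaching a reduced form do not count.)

D = 252, ⌊√D⌋ = 15
descent: ρ → (-6,6,9)  [lands on river]
river: ρ → (9,12,-3)
river: ρ → (-3,12,9)
river: ρ → (9,6,-6)
ρ-cycle length = 4 (tail of 1 descent step not counted)

4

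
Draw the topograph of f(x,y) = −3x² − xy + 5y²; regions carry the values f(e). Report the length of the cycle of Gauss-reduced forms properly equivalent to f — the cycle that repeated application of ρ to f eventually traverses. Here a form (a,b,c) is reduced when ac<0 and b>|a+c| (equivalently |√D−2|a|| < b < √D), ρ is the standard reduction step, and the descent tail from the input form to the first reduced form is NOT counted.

D = 61, ⌊√D⌋ = 7
descent: ρ → (5,1,-3)
descent: ρ → (-3,5,3)  [lands on river]
river: ρ → (3,7,-1)
river: ρ → (-1,7,3)
river: ρ → (3,5,-3)
river: ρ → (-3,7,1)
river: ρ → (1,7,-3)
ρ-cycle length = 6 (tail of 2 descent steps not counted)

6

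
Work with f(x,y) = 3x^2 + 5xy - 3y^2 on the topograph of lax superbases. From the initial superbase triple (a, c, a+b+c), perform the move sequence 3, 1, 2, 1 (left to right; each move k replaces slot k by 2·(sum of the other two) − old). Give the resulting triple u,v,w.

start (3,-3,5) = (f(1,0),f(0,1),f(1,1))
replace slot 3: 2·(3+(-3)) − 5 = -5 → (3,-3,-5)
replace slot 1: 2·((-3)+(-5)) − 3 = -19 → (-19,-3,-5)
replace slot 2: 2·((-19)+(-5)) − (-3) = -45 → (-19,-45,-5)
replace slot 1: 2·((-45)+(-5)) − (-19) = -81 → (-81,-45,-5)

-81,-45,-5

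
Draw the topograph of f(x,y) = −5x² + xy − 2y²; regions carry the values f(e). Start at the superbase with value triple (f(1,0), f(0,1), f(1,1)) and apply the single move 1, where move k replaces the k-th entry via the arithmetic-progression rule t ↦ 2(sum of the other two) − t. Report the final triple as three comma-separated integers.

start (-5,-2,-6) = (f(1,0),f(0,1),f(1,1))
replace slot 1: 2·((-2)+(-6)) − (-5) = -11 → (-11,-2,-6)

-11,-2,-6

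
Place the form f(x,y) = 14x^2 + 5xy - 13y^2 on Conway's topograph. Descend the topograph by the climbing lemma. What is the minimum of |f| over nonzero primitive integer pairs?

river: ρ → (-13,21,6)
river: ρ → (6,27,-1)
river: ρ → (-1,27,6)
river: ρ → (6,21,-13)
river: ρ → (-13,5,14)
river: ρ → (14,23,-4)
river: ρ → (-4,25,8)
river: ρ → (8,23,-7)
river: ρ → (-7,19,14)
river: ρ → (14,9,-12)
river: ρ → (-12,15,11)
river: ρ → (11,7,-16)
river: ρ → (-16,25,2)
river: ρ → (2,27,-3)
river: ρ → (-3,27,2)
river: ρ → (2,25,-16)
river: ρ → (-16,7,11)
river: ρ → (11,15,-12)
river: ρ → (-12,9,14)
river: ρ → (14,19,-7)
river: ρ → (-7,23,8)
river: ρ → (8,25,-4)
river: ρ → (-4,23,14)
river: ρ → (14,5,-13)
closes: descent 0, river 24
min |a| on river = 1

1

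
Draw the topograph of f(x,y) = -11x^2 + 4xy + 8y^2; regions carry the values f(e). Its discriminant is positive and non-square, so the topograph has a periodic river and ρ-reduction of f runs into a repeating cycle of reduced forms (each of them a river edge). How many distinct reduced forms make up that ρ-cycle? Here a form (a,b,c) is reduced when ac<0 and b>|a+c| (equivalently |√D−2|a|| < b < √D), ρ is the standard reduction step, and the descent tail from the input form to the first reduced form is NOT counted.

D = 368, ⌊√D⌋ = 19
river: ρ → (8,12,-7)
river: ρ → (-7,16,4)
river: ρ → (4,16,-7)
river: ρ → (-7,12,8)
river: ρ → (8,4,-11)
river: ρ → (-11,18,1)
river: ρ → (1,18,-11)
river: ρ → (-11,4,8)
ρ-cycle length = 8 (tail of 0 descent steps not counted)

8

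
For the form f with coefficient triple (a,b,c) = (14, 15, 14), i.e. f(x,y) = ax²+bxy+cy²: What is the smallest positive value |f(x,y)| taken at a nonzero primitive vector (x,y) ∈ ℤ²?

translate: b→-13 (≡15 mod 28), so (14,15,14)→(14,-13,13)
flip: (14,-13,13)→(13,13,14)
reduced (well bottom): (13,13,14) with a≤c, −a<b≤a
well minimum = a = 13

13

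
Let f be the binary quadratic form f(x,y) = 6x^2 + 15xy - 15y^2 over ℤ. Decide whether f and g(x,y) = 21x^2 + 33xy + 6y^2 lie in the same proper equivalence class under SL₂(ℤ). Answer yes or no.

D₁ = 585, D₂ = 585
river cycle of f (length 6): (-15, 15, 6), (6, 21, -6), (-6, 15, 15), (15, 15, -6), (-6, 21, 6), (6, 15, -15)
river cycle of g (length 6): (6, 15, -15), (-15, 15, 6), (6, 21, -6), (-6, 15, 15), (15, 15, -6), (-6, 21, 6)
cycles coincide ⇒ equivalent

yes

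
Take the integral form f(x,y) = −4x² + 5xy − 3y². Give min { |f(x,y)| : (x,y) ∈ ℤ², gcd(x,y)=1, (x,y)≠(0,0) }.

translate: b→3 (≡-5 mod 8), so (4,-5,3)→(4,3,2)
flip: (4,3,2)→(2,-3,4)
translate: b→1 (≡-3 mod 4), so (2,-3,4)→(2,1,3)
reduced (well bottom): (2,1,3) with a≤c, −a<b≤a
well minimum |f| = |-2| = 2 (negative-definite)

2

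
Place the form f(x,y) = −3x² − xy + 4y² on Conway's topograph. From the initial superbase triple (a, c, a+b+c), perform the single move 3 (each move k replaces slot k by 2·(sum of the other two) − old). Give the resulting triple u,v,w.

start (-3,4,0) = (f(1,0),f(0,1),f(1,1))
replace slot 3: 2·((-3)+4) − 0 = 2 → (-3,4,2)

-3,4,2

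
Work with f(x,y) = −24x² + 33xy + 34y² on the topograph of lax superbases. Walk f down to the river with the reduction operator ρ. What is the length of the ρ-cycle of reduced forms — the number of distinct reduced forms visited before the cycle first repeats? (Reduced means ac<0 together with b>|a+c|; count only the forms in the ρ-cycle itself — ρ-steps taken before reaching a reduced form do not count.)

D = 4353, ⌊√D⌋ = 65
river: ρ → (34,35,-23)
river: ρ → (-23,57,12)
river: ρ → (12,63,-8)
river: ρ → (-8,65,4)
river: ρ → (4,63,-24)
river: ρ → (-24,33,34)
ρ-cycle length = 6 (tail of 0 descent steps not counted)

6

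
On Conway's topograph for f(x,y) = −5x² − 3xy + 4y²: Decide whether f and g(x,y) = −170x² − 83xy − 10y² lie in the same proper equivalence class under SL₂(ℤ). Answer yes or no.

D₁ = 89, D₂ = 89
river cycle of f (length 14): (4, 3, -5), (-5, 7, 2), (2, 9, -1), (-1, 9, 2), (2, 7, -5), (-5, 3, 4), (4, 5, -4), (-4, 3, 5), (5, 7, -2), (-2, 9, 1), … (4 more)
river cycle of g (length 14): (2, 9, -1), (-1, 9, 2), (2, 7, -5), (-5, 3, 4), (4, 5, -4), (-4, 3, 5), (5, 7, -2), (-2, 9, 1), (1, 9, -2), (-2, 7, 5), … (4 more)
cycles coincide ⇒ equivalent

yes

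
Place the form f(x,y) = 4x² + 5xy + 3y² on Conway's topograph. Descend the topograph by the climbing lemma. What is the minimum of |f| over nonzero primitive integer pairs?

translate: b→-3 (≡5 mod 8), so (4,5,3)→(4,-3,2)
flip: (4,-3,2)→(2,3,4)
translate: b→-1 (≡3 mod 4), so (2,3,4)→(2,-1,3)
reduced (well bottom): (2,-1,3) with a≤c, −a<b≤a
well minimum = a = 2

2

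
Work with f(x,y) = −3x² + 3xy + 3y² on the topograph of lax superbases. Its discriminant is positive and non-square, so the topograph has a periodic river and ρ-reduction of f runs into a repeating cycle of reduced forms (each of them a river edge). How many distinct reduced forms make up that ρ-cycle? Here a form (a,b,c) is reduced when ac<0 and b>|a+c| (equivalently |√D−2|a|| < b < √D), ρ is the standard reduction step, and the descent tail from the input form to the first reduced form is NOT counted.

D = 45, ⌊√D⌋ = 6
river: ρ → (3,3,-3)
river: ρ → (-3,3,3)
ρ-cycle length = 2 (tail of 0 descent steps not counted)

2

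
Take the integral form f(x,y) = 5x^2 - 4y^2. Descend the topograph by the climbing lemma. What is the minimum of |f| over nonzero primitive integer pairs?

descent: ρ → (-4,8,1)  [lands on river]
river: ρ → (1,8,-4)
closes: descent 1, river 2
min |a| on river = 1

1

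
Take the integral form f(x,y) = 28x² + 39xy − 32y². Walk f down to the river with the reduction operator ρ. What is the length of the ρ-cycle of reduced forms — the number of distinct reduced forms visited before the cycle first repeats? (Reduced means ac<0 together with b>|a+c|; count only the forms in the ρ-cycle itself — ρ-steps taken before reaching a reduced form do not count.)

D = 5105, ⌊√D⌋ = 71
river: ρ → (-32,25,35)
river: ρ → (35,45,-22)
river: ρ → (-22,43,37)
river: ρ → (37,31,-28)
river: ρ → (-28,25,40)
river: ρ → (40,55,-13)
river: ρ → (-13,49,52)
river: ρ → (52,55,-10)
river: ρ → (-10,65,22)
river: ρ → (22,67,-7)
river: ρ → (-7,59,58)
river: ρ → (58,57,-8)
river: ρ → (-8,71,2)
river: ρ → (2,69,-43)
river: ρ → (-43,17,28)
river: ρ → (28,39,-32)
ρ-cycle length = 16 (tail of 0 descent steps not counted)

16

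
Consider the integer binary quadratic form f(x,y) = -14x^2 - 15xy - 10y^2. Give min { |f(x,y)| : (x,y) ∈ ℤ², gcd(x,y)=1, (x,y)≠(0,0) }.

translate: b→-13 (≡15 mod 28), so (14,15,10)→(14,-13,9)
flip: (14,-13,9)→(9,13,14)
translate: b→-5 (≡13 mod 18), so (9,13,14)→(9,-5,10)
reduced (well bottom): (9,-5,10) with a≤c, −a<b≤a
well minimum |f| = |-9| = 9 (negative-definite)

9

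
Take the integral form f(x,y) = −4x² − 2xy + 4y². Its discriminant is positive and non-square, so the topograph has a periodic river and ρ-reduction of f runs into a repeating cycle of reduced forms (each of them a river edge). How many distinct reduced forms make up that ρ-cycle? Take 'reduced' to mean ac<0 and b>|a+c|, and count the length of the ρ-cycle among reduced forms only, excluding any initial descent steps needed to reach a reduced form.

D = 68, ⌊√D⌋ = 8
descent: ρ → (4,2,-4)  [lands on river]
river: ρ → (-4,6,2)
river: ρ → (2,6,-4)
river: ρ → (-4,2,4)
river: ρ → (4,6,-2)
river: ρ → (-2,6,4)
ρ-cycle length = 6 (tail of 1 descent step not counted)

6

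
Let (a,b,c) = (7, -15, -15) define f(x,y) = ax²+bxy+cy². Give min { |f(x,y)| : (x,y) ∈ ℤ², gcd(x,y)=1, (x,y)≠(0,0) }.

descent: ρ → (-15,15,7)  [lands on river]
river: ρ → (7,13,-17)
river: ρ → (-17,21,3)
river: ρ → (3,21,-17)
river: ρ → (-17,13,7)
river: ρ → (7,15,-15)
closes: descent 1, river 6
min |a| on river = 3

3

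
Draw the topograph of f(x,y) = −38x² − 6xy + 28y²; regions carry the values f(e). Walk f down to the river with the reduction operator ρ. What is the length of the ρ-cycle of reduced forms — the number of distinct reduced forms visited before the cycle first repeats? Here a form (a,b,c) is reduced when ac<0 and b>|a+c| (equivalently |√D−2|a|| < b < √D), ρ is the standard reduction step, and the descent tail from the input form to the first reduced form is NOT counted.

D = 4292, ⌊√D⌋ = 65
descent: ρ → (28,62,-4)  [lands on river]
river: ρ → (-4,58,58)
river: ρ → (58,58,-4)
river: ρ → (-4,62,28)
river: ρ → (28,50,-16)
river: ρ → (-16,46,34)
river: ρ → (34,22,-28)
river: ρ → (-28,34,28)
river: ρ → (28,22,-34)
river: ρ → (-34,46,16)
river: ρ → (16,50,-28)
river: ρ → (-28,62,4)
river: ρ → (4,58,-58)
river: ρ → (-58,58,4)
river: ρ → (4,62,-28)
river: ρ → (-28,50,16)
river: ρ → (16,46,-34)
river: ρ → (-34,22,28)
river: ρ → (28,34,-28)
river: ρ → (-28,22,34)
river: ρ → (34,46,-16)
river: ρ → (-16,50,28)
ρ-cycle length = 22 (tail of 1 descent step not counted)

22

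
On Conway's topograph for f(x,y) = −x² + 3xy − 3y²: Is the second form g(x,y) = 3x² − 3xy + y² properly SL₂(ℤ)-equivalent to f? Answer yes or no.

D₁ = -3, D₂ = -3
f is negative-definite; reduce −f:
−f: translate: b→1 (≡-3 mod 2), so (1,-3,3)→(1,1,1)
−f: reduced (well bottom): (1,1,1) with a≤c, −a<b≤a
flip sign back: reduced form of f is (-1,-1,-1)
g: translate: b→3 (≡-3 mod 6), so (3,-3,1)→(3,3,1)
g: flip: (3,3,1)→(1,-3,3)
g: translate: b→1 (≡-3 mod 2), so (1,-3,3)→(1,1,1)
g: reduced (well bottom): (1,1,1) with a≤c, −a<b≤a
reduced forms (-1, -1, -1) vs (1, 1, 1) ⇒ inequivalent

no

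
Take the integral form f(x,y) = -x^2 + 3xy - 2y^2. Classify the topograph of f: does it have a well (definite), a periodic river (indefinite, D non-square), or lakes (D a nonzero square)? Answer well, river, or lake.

D = b²−4ac = 3² − 4·(-1)·(-2) = 1
D = 1² is a perfect square ⇒ form factors over ℤ ⇒ lakes

lake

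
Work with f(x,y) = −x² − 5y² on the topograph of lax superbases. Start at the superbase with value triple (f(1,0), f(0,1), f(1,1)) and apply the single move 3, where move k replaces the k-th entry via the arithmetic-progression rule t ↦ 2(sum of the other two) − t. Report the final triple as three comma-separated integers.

start (-1,-5,-6) = (f(1,0),f(0,1),f(1,1))
replace slot 3: 2·((-1)+(-5)) − (-6) = -6 → (-1,-5,-6)

-1,-5,-6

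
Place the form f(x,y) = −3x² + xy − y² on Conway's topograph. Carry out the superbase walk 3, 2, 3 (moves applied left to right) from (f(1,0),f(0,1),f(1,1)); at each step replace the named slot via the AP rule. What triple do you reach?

start (-3,-1,-3) = (f(1,0),f(0,1),f(1,1))
replace slot 3: 2·((-3)+(-1)) − (-3) = -5 → (-3,-1,-5)
replace slot 2: 2·((-3)+(-5)) − (-1) = -15 → (-3,-15,-5)
replace slot 3: 2·((-3)+(-15)) − (-5) = -31 → (-3,-15,-31)

-3,-15,-31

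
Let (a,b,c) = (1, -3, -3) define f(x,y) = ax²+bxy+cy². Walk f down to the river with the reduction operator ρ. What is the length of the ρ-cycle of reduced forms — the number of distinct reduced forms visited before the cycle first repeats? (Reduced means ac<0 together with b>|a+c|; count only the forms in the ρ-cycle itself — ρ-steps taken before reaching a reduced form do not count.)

D = 21, ⌊√D⌋ = 4
descent: ρ → (-3,3,1)  [lands on river]
river: ρ → (1,3,-3)
ρ-cycle length = 2 (tail of 1 descent step not counted)

2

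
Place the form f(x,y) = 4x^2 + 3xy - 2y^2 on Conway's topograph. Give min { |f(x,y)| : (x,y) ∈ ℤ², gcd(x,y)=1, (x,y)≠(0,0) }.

river: ρ → (-2,5,2)
river: ρ → (2,3,-4)
river: ρ → (-4,5,1)
river: ρ → (1,5,-4)
river: ρ → (-4,3,2)
river: ρ → (2,5,-2)
river: ρ → (-2,3,4)
river: ρ → (4,5,-1)
river: ρ → (-1,5,4)
river: ρ → (4,3,-2)
closes: descent 0, river 10
min |a| on river = 1

1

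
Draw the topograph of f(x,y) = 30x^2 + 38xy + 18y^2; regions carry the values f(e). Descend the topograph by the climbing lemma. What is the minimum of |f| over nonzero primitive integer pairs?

translate: b→-22 (≡38 mod 60), so (30,38,18)→(30,-22,10)
flip: (30,-22,10)→(10,22,30)
translate: b→2 (≡22 mod 20), so (10,22,30)→(10,2,18)
reduced (well bottom): (10,2,18) with a≤c, −a<b≤a
well minimum = a = 10

10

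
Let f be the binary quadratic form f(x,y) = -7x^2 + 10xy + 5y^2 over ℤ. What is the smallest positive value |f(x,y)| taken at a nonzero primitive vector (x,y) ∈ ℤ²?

river: ρ → (5,10,-7)
river: ρ → (-7,4,8)
river: ρ → (8,12,-3)
river: ρ → (-3,12,8)
river: ρ → (8,4,-7)
river: ρ → (-7,10,5)
closes: descent 0, river 6
min |a| on river = 3

3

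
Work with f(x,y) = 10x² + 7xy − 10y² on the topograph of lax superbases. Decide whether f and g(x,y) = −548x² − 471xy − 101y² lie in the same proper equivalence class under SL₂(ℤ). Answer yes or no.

D₁ = 449, D₂ = 449
river cycle of f (length 38): (-10, 13, 7), (7, 15, -8), (-8, 17, 5), (5, 13, -14), (-14, 15, 4), (4, 17, -10), (-10, 3, 11), (11, 19, -2), (-2, 21, 1), (1, 21, -2), … (28 more)
river cycle of g (length 38): (-10, 13, 7), (7, 15, -8), (-8, 17, 5), (5, 13, -14), (-14, 15, 4), (4, 17, -10), (-10, 3, 11), (11, 19, -2), (-2, 21, 1), (1, 21, -2), … (28 more)
cycles coincide ⇒ equivalent

yes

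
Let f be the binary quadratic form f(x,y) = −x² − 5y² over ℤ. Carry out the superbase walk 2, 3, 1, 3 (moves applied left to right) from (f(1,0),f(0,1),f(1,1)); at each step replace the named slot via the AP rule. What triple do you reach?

start (-1,-5,-6) = (f(1,0),f(0,1),f(1,1))
replace slot 2: 2·((-1)+(-6)) − (-5) = -9 → (-1,-9,-6)
replace slot 3: 2·((-1)+(-9)) − (-6) = -14 → (-1,-9,-14)
replace slot 1: 2·((-9)+(-14)) − (-1) = -45 → (-45,-9,-14)
replace slot 3: 2·((-45)+(-9)) − (-14) = -94 → (-45,-9,-94)

-45,-9,-94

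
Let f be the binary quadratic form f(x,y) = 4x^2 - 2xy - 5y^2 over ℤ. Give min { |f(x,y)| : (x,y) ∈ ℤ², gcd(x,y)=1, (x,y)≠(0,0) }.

descent: ρ → (-5,2,4)  [lands on river]
river: ρ → (4,6,-3)
river: ρ → (-3,6,4)
river: ρ → (4,2,-5)
river: ρ → (-5,8,1)
river: ρ → (1,8,-5)
closes: descent 1, river 6
min |a| on river = 1

1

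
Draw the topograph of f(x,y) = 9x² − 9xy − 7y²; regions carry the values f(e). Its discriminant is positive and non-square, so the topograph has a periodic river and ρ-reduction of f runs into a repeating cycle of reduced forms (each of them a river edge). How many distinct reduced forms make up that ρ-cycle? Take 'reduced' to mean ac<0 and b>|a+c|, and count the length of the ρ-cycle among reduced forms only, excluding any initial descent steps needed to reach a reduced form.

D = 333, ⌊√D⌋ = 18
descent: ρ → (-7,9,9)  [lands on river]
river: ρ → (9,9,-7)
river: ρ → (-7,5,11)
river: ρ → (11,17,-1)
river: ρ → (-1,17,11)
river: ρ → (11,5,-7)
ρ-cycle length = 6 (tail of 1 descent step not counted)

6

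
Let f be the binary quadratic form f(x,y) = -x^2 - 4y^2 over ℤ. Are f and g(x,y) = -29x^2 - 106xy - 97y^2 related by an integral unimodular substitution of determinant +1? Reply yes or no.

D₁ = -16, D₂ = -16
f is negative-definite; reduce −f:
−f: reduced (well bottom): (1,0,4) with a≤c, −a<b≤a
flip sign back: reduced form of f is (-1,0,-4)
g is negative-definite; reduce −g:
−g: translate: b→-10 (≡106 mod 58), so (29,106,97)→(29,-10,1)
−g: flip: (29,-10,1)→(1,10,29)
−g: translate: b→0 (≡10 mod 2), so (1,10,29)→(1,0,4)
−g: reduced (well bottom): (1,0,4) with a≤c, −a<b≤a
flip sign back: reduced form of g is (-1,0,-4)
reduced forms (-1, 0, -4) vs (-1, 0, -4) ⇒ equivalent

yes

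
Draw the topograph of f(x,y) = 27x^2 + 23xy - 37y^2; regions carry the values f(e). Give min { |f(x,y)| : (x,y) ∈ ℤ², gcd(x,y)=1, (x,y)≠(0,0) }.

river: ρ → (-37,51,13)
river: ρ → (13,53,-33)
river: ρ → (-33,13,33)
river: ρ → (33,53,-13)
river: ρ → (-13,51,37)
river: ρ → (37,23,-27)
river: ρ → (-27,31,33)
river: ρ → (33,35,-25)
river: ρ → (-25,65,3)
river: ρ → (3,67,-3)
river: ρ → (-3,65,25)
river: ρ → (25,35,-33)
river: ρ → (-33,31,27)
river: ρ → (27,23,-37)
closes: descent 0, river 14
min |a| on river = 3

3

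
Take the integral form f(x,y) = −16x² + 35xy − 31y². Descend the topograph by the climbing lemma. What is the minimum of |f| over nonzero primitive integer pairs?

translate: b→-3 (≡-35 mod 32), so (16,-35,31)→(16,-3,12)
flip: (16,-3,12)→(12,3,16)
reduced (well bottom): (12,3,16) with a≤c, −a<b≤a
well minimum |f| = |-12| = 12 (negative-definite)

12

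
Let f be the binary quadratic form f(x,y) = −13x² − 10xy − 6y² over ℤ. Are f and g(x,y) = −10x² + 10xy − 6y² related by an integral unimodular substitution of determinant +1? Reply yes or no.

D₁ = -212, D₂ = -140
discriminants differ ⇒ not SL₂(ℤ)-equivalent

no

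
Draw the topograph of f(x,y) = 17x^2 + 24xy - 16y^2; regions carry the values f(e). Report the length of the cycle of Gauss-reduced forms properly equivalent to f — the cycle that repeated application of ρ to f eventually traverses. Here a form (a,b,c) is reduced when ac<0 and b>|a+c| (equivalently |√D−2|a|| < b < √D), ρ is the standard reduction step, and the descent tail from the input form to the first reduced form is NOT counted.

D = 1664, ⌊√D⌋ = 40
river: ρ → (-16,40,1)
river: ρ → (1,40,-16)
river: ρ → (-16,24,17)
river: ρ → (17,10,-23)
river: ρ → (-23,36,4)
river: ρ → (4,36,-23)
river: ρ → (-23,10,17)
river: ρ → (17,24,-16)
ρ-cycle length = 8 (tail of 0 descent steps not counted)

8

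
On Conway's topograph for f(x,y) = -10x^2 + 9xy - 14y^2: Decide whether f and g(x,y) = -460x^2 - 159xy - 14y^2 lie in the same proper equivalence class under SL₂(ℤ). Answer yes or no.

D₁ = -479, D₂ = -479
f is negative-definite; reduce −f:
−f: reduced (well bottom): (10,-9,14) with a≤c, −a<b≤a
flip sign back: reduced form of f is (-10,9,-14)
g is negative-definite; reduce −g:
−g: flip: (460,159,14)→(14,-159,460)
−g: translate: b→9 (≡-159 mod 28), so (14,-159,460)→(14,9,10)
−g: flip: (14,9,10)→(10,-9,14)
−g: reduced (well bottom): (10,-9,14) with a≤c, −a<b≤a
flip sign back: reduced form of g is (-10,9,-14)
reduced forms (-10, 9, -14) vs (-10, 9, -14) ⇒ equivalent

yes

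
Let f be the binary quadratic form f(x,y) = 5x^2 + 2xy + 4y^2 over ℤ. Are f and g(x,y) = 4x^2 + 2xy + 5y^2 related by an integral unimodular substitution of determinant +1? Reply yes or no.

D₁ = -76, D₂ = -76
f: flip: (5,2,4)→(4,-2,5)
f: reduced (well bottom): (4,-2,5) with a≤c, −a<b≤a
g: reduced (well bottom): (4,2,5) with a≤c, −a<b≤a
reduced forms (4, -2, 5) vs (4, 2, 5) ⇒ inequivalent

no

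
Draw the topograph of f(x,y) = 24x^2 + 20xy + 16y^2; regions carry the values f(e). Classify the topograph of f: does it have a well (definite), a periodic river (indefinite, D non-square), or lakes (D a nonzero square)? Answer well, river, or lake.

D = b²−4ac = 20² − 4·24·16 = -1136
D < 0 ⇒ definite ⇒ every region one sign ⇒ single well

well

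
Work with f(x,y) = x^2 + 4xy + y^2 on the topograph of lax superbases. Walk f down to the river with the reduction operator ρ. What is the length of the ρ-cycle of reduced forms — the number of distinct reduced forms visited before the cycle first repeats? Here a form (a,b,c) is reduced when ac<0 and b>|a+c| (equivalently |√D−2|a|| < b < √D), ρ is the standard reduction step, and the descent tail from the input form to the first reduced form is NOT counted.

D = 12, ⌊√D⌋ = 3
descent: ρ → (1,2,-2)  [lands on river]
river: ρ → (-2,2,1)
ρ-cycle length = 2 (tail of 1 descent step not counted)

2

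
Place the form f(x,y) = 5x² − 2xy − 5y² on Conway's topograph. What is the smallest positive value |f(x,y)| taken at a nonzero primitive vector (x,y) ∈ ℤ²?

descent: ρ → (-5,2,5)  [lands on river]
river: ρ → (5,8,-2)
river: ρ → (-2,8,5)
river: ρ → (5,2,-5)
river: ρ → (-5,8,2)
river: ρ → (2,8,-5)
closes: descent 1, river 6
min |a| on river = 2

2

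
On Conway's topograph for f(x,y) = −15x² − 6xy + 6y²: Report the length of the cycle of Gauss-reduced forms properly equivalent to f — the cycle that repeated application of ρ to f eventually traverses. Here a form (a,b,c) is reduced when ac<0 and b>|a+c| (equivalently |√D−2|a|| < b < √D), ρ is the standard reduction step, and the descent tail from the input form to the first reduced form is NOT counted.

D = 396, ⌊√D⌋ = 19
descent: ρ → (6,18,-3)  [lands on river]
river: ρ → (-3,18,6)
ρ-cycle length = 2 (tail of 1 descent step not counted)

2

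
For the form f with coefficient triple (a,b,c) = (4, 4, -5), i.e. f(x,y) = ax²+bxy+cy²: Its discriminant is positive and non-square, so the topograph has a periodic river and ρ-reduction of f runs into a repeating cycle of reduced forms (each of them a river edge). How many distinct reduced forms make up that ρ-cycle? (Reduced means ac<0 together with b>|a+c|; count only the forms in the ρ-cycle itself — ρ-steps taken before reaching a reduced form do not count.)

D = 96, ⌊√D⌋ = 9
river: ρ → (-5,6,3)
river: ρ → (3,6,-5)
river: ρ → (-5,4,4)
river: ρ → (4,4,-5)
ρ-cycle length = 4 (tail of 0 descent steps not counted)

4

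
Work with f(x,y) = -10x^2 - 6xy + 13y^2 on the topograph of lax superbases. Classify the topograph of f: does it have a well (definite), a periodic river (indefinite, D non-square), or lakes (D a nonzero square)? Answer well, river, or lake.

D = b²−4ac = (-6)² − 4·(-10)·13 = 556
D > 0 non-square ⇒ indefinite ⇒ periodic river

river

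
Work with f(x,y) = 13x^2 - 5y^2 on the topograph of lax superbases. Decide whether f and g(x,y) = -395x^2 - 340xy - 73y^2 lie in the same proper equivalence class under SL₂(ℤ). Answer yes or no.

D₁ = 260, D₂ = 260
river cycle of f (length 10): (-5, 10, 8), (8, 6, -7), (-7, 8, 7), (7, 6, -8), (-8, 10, 5), (5, 10, -8), (-8, 6, 7), (7, 8, -7), (-7, 6, 8), (8, 10, -5)
river cycle of g (length 10): (-7, 8, 7), (7, 6, -8), (-8, 10, 5), (5, 10, -8), (-8, 6, 7), (7, 8, -7), (-7, 6, 8), (8, 10, -5), (-5, 10, 8), (8, 6, -7)
cycles coincide ⇒ equivalent

yes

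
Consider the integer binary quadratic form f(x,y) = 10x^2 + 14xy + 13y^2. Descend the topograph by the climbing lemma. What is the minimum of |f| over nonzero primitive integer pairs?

translate: b→-6 (≡14 mod 20), so (10,14,13)→(10,-6,9)
flip: (10,-6,9)→(9,6,10)
reduced (well bottom): (9,6,10) with a≤c, −a<b≤a
well minimum = a = 9

9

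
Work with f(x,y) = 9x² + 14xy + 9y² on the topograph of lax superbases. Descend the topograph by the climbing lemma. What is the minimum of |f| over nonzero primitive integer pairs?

translate: b→-4 (≡14 mod 18), so (9,14,9)→(9,-4,4)
flip: (9,-4,4)→(4,4,9)
reduced (well bottom): (4,4,9) with a≤c, −a<b≤a
well minimum = a = 4

4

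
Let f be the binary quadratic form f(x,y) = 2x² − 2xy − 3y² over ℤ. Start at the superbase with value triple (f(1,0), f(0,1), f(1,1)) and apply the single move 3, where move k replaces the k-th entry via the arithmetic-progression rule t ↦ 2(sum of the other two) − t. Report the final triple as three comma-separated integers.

start (2,-3,-3) = (f(1,0),f(0,1),f(1,1))
replace slot 3: 2·(2+(-3)) − (-3) = 1 → (2,-3,1)

2,-3,1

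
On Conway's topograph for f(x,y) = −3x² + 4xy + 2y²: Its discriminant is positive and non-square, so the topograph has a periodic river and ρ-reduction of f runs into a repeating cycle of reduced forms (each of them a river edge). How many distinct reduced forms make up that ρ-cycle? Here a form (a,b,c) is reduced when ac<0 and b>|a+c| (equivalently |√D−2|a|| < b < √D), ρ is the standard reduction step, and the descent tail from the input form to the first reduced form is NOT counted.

D = 40, ⌊√D⌋ = 6
river: ρ → (2,4,-3)
river: ρ → (-3,2,3)
river: ρ → (3,4,-2)
river: ρ → (-2,4,3)
river: ρ → (3,2,-3)
river: ρ → (-3,4,2)
ρ-cycle length = 6 (tail of 0 descent steps not counted)

6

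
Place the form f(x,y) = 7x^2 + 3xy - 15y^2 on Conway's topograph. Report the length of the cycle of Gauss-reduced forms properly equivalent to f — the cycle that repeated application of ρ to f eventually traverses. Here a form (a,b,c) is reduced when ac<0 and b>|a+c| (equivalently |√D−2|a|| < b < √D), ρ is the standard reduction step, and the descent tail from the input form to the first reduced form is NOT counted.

D = 429, ⌊√D⌋ = 20
descent: ρ → (-15,-3,7)
descent: ρ → (7,17,-5)  [lands on river]
river: ρ → (-5,13,13)
river: ρ → (13,13,-5)
river: ρ → (-5,17,7)
river: ρ → (7,11,-11)
river: ρ → (-11,11,7)
ρ-cycle length = 6 (tail of 2 descent steps not counted)

6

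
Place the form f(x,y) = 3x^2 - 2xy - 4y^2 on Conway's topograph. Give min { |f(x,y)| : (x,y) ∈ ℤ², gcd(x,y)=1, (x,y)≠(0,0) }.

descent: ρ → (-4,2,3)  [lands on river]
river: ρ → (3,4,-3)
river: ρ → (-3,2,4)
river: ρ → (4,6,-1)
river: ρ → (-1,6,4)
river: ρ → (4,2,-3)
river: ρ → (-3,4,3)
river: ρ → (3,2,-4)
river: ρ → (-4,6,1)
river: ρ → (1,6,-4)
closes: descent 1, river 10
min |a| on river = 1

1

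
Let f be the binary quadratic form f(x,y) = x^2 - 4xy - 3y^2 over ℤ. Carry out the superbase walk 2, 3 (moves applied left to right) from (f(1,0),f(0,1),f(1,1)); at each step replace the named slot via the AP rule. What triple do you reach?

start (1,-3,-6) = (f(1,0),f(0,1),f(1,1))
replace slot 2: 2·(1+(-6)) − (-3) = -7 → (1,-7,-6)
replace slot 3: 2·(1+(-7)) − (-6) = -6 → (1,-7,-6)

1,-7,-6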